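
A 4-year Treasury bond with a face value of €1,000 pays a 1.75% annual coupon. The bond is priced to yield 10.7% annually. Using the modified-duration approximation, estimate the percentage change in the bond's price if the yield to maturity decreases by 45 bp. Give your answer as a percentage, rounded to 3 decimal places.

Periodic yield y = 0.107. Modified duration first:
  t   CF        PV=CF/(1+0.107)^t    t·PV
  1        17.50        15.8085        15.8085
  2        17.50        14.2805        28.5610
  3        17.50        12.9002        38.7005
  4     1,017.50       677.5540     2,710.2161
  Σ                    720.5432     2,793.2861
P = 720.5432; D_Mac = 3.87664 yrs; D_mod = 3.87664/(1+0.107) = 3.50193 yrs.
ΔP/P ≈ -D_mod · Δy = -3.50193 × (-0.0045) = +0.015759 = +1.5759%.

+1.576%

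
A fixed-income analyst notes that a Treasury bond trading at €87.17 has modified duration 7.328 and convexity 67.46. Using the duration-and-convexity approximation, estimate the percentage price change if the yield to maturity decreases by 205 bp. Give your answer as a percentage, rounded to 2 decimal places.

Duration effect: -D_mod·Δy = -7.328 × (-0.0205) = +0.150224
Convexity effect: ½·C·(Δy)² = 0.5 × 67.46 × (-0.0205)² = +0.0141750325
ΔP/P ≈ +0.150224 + 0.0141750325 = +0.1643990325
= +16.43990325%.

+16.44%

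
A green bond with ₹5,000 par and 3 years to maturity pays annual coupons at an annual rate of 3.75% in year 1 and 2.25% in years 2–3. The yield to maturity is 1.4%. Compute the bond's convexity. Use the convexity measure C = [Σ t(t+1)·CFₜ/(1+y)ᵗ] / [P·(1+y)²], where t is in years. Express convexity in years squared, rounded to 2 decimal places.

With y = 0.014:
  t   CF        PV=CF/(1+0.014)^t    t·PV        t(t+1)·PV
  1       187.50       184.9112       184.9112         369.8225
  2       112.50       109.4149       218.8299         656.4896
  3     5,112.50     4,903.6499    14,710.9497      58,843.7988
  Σ                  5,197.9761    15,114.6908      59,870.1109
P = 5,197.9761.
Convexity = Σ t(t+1)·PV / [P·(1+y)²] = 59,870.1109 / (5,197.9761 × 1.028196) = 11.20211.

11.20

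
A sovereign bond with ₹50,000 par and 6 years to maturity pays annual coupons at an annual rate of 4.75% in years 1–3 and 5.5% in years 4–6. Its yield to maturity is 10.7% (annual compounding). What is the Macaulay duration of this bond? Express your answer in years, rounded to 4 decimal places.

Periodic yield y = 0.107. Discount each cash flow and weight by its year:
  t   CF        PV=CF/(1+0.107)^t    t·PV
  1     2,375.00     2,145.4381     2,145.4381
  2     2,375.00     1,938.0651     3,876.1303
  3     2,375.00     1,750.7364     5,252.2091
  4     2,750.00     1,831.2271     7,324.9085
  5     2,750.00     1,654.2250     8,271.1252
  6    52,750.00    28,663.9963   171,983.9776
  Σ                 37,983.6881   198,853.7888
Price P = Σ PV = 37,983.6881.
Macaulay duration = Σ(t·PV) / P = 198,853.7888 / 37,983.6881 = 5.23524 years.

5.2352 years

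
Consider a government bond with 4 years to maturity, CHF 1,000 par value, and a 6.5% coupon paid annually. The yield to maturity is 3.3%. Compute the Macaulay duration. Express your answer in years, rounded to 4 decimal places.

3.6695 years

Periodic yield y = 0.033. Discount each cash flow and weight by its year:
  t   CF        PV=CF/(1+0.033)^t    t·PV
  1        65.00        62.9235        62.9235
  2        65.00        60.9134       121.8268
  3        65.00        58.9675       176.9024
  4     1,065.00       935.2944     3,741.1775
  Σ                  1,118.0987     4,102.8301
Price P = Σ PV = 1,118.0987.
Macaulay duration = Σ(t·PV) / P = 4,102.8301 / 1,118.0987 = 3.66947 years.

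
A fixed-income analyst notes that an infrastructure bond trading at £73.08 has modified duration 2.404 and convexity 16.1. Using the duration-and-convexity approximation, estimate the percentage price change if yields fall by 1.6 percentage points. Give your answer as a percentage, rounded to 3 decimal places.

Duration effect: -D_mod·Δy = -2.404 × (-0.016) = +0.038464
Convexity effect: ½·C·(Δy)² = 0.5 × 16.1 × (-0.016)² = +0.0020608
ΔP/P ≈ +0.038464 + 0.0020608 = +0.0405248
= +4.05248%.

+4.052%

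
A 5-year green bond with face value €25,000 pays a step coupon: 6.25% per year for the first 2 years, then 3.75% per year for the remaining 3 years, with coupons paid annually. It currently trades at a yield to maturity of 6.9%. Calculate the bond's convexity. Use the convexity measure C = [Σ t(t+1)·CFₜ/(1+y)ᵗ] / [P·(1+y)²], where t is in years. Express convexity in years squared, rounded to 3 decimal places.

22.631

With y = 0.069:
  t   CF        PV=CF/(1+0.069)^t    t·PV        t(t+1)·PV
  1     1,562.50     1,461.6464     1,461.6464       2,923.2928
  2     1,562.50     1,367.3025     2,734.6050       8,203.8151
  3       937.50       767.4289     2,302.2868       9,209.1470
  4       937.50       717.8942     2,871.5769      14,357.8844
  5    25,937.50    18,579.7381    92,898.6905     557,392.1432
  Σ                 22,894.0102   102,268.8056     592,086.2825
P = 22,894.0102.
Convexity = Σ t(t+1)·PV / [P·(1+y)²] = 592,086.2825 / (22,894.0102 × 1.142761) = 22.63121.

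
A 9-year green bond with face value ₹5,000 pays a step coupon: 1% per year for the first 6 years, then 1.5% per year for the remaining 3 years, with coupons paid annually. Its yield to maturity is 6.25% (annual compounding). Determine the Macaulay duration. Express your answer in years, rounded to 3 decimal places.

Periodic yield y = 0.0625. Discount each cash flow and weight by its year:
  t   CF        PV=CF/(1+0.0625)^t    t·PV
  1        50.00        47.0588        47.0588
  2        50.00        44.2907        88.5813
  3        50.00        41.6853       125.0560
  4        50.00        39.2332       156.9330
  5        50.00        36.9254       184.6270
  6        50.00        34.7533       208.5200
  7        75.00        49.0635       343.4446
  8        75.00        46.1774       369.4194
  9     5,075.00     2,940.8684    26,467.8160
  Σ                  3,280.0562    27,991.4562
Price P = Σ PV = 3,280.0562.
Macaulay duration = Σ(t·PV) / P = 27,991.4562 / 3,280.0562 = 8.53383 years.

8.534 years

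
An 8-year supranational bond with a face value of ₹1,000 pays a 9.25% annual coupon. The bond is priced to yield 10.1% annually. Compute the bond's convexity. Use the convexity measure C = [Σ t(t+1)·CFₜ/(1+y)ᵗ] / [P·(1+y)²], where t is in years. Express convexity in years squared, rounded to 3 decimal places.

39.470

With y = 0.101:
  t   CF        PV=CF/(1+0.101)^t    t·PV        t(t+1)·PV
  1        92.50        84.0145        84.0145         168.0291
  2        92.50        76.3075       152.6150         457.8449
  3        92.50        69.3074       207.9223         831.6891
  4        92.50        62.9495       251.7981       1,258.9905
  5        92.50        57.1749       285.8743       1,715.2459
  6        92.50        51.9299       311.5796       2,181.0575
  7        92.50        47.1662       330.1631       2,641.3048
  8     1,092.50       505.9678     4,047.7425      36,429.6828
  Σ                    954.8177     5,671.7095      45,683.8446
P = 954.8177.
Convexity = Σ t(t+1)·PV / [P·(1+y)²] = 45,683.8446 / (954.8177 × 1.212201) = 39.47004.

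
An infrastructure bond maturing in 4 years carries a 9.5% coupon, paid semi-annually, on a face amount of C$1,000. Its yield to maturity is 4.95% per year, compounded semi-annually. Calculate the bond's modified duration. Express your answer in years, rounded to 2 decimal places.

3.38 years

Periodic yield y = 0.02475. First find Macaulay duration:
  t   CF        PV=CF/(1+0.02475)^t    t·PV
  1        47.50        46.3528        46.3528
  2        47.50        45.2332        90.4665
  3        47.50        44.1408       132.4223
  4        47.50        43.0747       172.2987
  5        47.50        42.0343       210.1716
  6        47.50        41.0191       246.1146
  7        47.50        40.0284       280.1987
  8     1,047.50       861.4114     6,891.2912
  Σ                  1,163.2946     8,069.3163
P = 1,163.2946; Macaulay duration = 8,069.3163 / 1,163.2946 = 6.93661 half-year periods = 3.46830 years.
Modified duration = D_Mac / (1 + y) = 3.46830 / 1.02475 = 3.38454 years.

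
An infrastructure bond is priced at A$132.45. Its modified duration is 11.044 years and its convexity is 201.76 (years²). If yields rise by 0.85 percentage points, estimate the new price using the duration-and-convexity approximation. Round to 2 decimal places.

A$120.98

Duration effect: -D_mod·Δy = -11.044 × (+0.0085) = -0.093874
Convexity effect: ½·C·(Δy)² = 0.5 × 201.76 × (0.0085)² = +0.00728858
ΔP/P ≈ -0.093874 + 0.00728858 = -0.08658542
New price ≈ 132.45 × (1 - 0.08658542) = 120.981761121.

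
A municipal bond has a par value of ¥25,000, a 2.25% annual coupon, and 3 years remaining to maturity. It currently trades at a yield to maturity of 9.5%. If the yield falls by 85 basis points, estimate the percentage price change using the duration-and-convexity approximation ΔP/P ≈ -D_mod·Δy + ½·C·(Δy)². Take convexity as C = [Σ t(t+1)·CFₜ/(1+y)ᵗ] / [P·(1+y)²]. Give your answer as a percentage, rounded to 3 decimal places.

With y = 0.095:
  t   CF        PV=CF/(1+0.095)^t    t·PV        t(t+1)·PV
  1       562.50       513.6986       513.6986       1,027.3973
  2       562.50       469.1312       938.2623       2,814.7870
  3    25,562.50    19,469.7766    58,409.3297     233,637.3189
  Σ                 20,452.6064    59,861.2907     237,479.5032
P = 20,452.6064; D_Mac = 2.92683 yrs; D_mod = 2.67290 yrs; C = 9.68388.
Duration effect: -2.67290 × (-0.0085) = +0.022720
Convexity effect: 0.5 × 9.68388 × (-0.0085)² = +0.0003498
ΔP/P ≈ +0.022720 + 0.0003498 = +0.023070 = +2.3070%.

+2.307%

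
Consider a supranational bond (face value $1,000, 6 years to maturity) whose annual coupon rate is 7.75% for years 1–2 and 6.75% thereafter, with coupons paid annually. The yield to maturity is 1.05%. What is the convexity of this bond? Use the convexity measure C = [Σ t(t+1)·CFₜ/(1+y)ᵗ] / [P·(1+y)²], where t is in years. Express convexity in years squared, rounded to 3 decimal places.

With y = 0.0105:
  t   CF        PV=CF/(1+0.0105)^t    t·PV        t(t+1)·PV
  1        77.50        76.6947        76.6947         153.3894
  2        77.50        75.8978       151.7956         455.3867
  3        67.50        65.4176       196.2529         785.0116
  4        67.50        64.7379       258.9515       1,294.7577
  5        67.50        64.0652       320.3260       1,921.9560
  6     1,067.50     1,002.6514     6,015.9086      42,111.3600
  Σ                  1,349.4646     7,019.9293      46,721.8613
P = 1,349.4646.
Convexity = Σ t(t+1)·PV / [P·(1+y)²] = 46,721.8613 / (1,349.4646 × 1.021110) = 33.90674.

33.907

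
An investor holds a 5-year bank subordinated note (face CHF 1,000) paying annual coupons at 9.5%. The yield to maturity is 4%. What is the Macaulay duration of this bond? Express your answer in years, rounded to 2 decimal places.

Periodic yield y = 0.04. Discount each cash flow and weight by its year:
  t   CF        PV=CF/(1+0.04)^t    t·PV
  1        95.00        91.3462        91.3462
  2        95.00        87.8328       175.6657
  3        95.00        84.4547       253.3640
  4        95.00        81.2064       324.8256
  5     1,095.00       900.0102     4,500.0509
  Σ                  1,244.8502     5,345.2523
Price P = Σ PV = 1,244.8502.
Macaulay duration = Σ(t·PV) / P = 5,345.2523 / 1,244.8502 = 4.29389 years.

4.29 years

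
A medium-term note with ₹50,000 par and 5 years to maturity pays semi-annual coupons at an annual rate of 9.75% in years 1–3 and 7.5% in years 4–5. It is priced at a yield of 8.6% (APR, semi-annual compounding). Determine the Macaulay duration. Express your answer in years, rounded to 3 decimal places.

4.094 years

Periodic yield y = 0.043. Discount each cash flow and weight by its period:
  t   CF        PV=CF/(1+0.043)^t    t·PV
  1     2,437.50     2,337.0086     2,337.0086
  2     2,437.50     2,240.6602     4,481.3205
  3     2,437.50     2,148.2840     6,444.8521
  4     2,437.50     2,059.7162     8,238.8649
  5     2,437.50     1,974.7998     9,873.9992
  6     2,437.50     1,893.3843    11,360.3059
  7     1,875.00     1,396.4041     9,774.8287
  8     1,875.00     1,338.8342    10,710.6738
  9     1,875.00     1,283.6378    11,552.7402
  10   51,875.00    34,049.8361   340,498.3608
  Σ                 50,722.5655   415,272.9545
Price P = Σ PV = 50,722.5655.
Macaulay duration = Σ(t·PV) / P = 415,272.9545 / 50,722.5655 = 8.18714 half-year periods.
In years: 8.18714 / 2 = 4.09357 years.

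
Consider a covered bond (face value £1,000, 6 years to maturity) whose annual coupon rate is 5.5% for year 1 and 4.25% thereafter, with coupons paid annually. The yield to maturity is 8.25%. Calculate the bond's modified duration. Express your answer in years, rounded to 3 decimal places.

4.884 years

Periodic yield y = 0.0825. First find Macaulay duration:
  t   CF        PV=CF/(1+0.0825)^t    t·PV
  1        55.00        50.8083        50.8083
  2        42.50        36.2688        72.5376
  3        42.50        33.5047       100.5140
  4        42.50        30.9512       123.8047
  5        42.50        28.5923       142.9616
  6     1,042.50       647.9010     3,887.4058
  Σ                    828.0263     4,378.0321
P = 828.0263; Macaulay duration = 4,378.0321 / 828.0263 = 5.28731 years.
Modified duration = D_Mac / (1 + y) = 5.28731 / 1.0825 = 4.88435 years.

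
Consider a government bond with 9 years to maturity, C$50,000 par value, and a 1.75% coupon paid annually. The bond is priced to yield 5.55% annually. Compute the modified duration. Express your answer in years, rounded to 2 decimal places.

Periodic yield y = 0.0555. First find Macaulay duration:
  t   CF        PV=CF/(1+0.0555)^t    t·PV
  1       875.00       828.9910       828.9910
  2       875.00       785.4012     1,570.8025
  3       875.00       744.1035     2,232.3105
  4       875.00       704.9773     2,819.9090
  5       875.00       667.9083     3,339.5417
  6       875.00       632.7886     3,796.7314
  7       875.00       599.5155     4,196.6082
  8       875.00       567.9919     4,543.9353
  9    50,875.00    31,288.1787   281,593.6083
  Σ                 36,819.8560   304,922.4379
P = 36,819.8560; Macaulay duration = 304,922.4379 / 36,819.8560 = 8.28147 years.
Modified duration = D_Mac / (1 + y) = 8.28147 / 1.0555 = 7.84601 years.

7.85 years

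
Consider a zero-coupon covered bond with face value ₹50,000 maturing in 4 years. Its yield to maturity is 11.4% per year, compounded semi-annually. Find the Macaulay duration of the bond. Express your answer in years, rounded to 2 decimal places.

4.00 years

A zero-coupon bond has a single cash flow at maturity, so its Macaulay duration equals its maturity: 4 years.
(Equivalently: 8 semi-annual periods ÷ 2 = 4 years.)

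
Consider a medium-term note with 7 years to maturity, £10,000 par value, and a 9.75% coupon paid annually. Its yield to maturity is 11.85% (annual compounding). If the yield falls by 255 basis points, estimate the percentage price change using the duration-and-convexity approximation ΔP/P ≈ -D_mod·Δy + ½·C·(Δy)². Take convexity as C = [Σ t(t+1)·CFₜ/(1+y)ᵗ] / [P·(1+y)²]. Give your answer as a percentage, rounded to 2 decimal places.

With y = 0.1185:
  t   CF        PV=CF/(1+0.1185)^t    t·PV        t(t+1)·PV
  1       975.00       871.7032       871.7032       1,743.4063
  2       975.00       779.3502     1,558.7004       4,676.1011
  3       975.00       696.7816     2,090.3447       8,361.3788
  4       975.00       622.9607     2,491.8429      12,459.2144
  5       975.00       556.9609     2,784.8043      16,708.8257
  6       975.00       497.9534     2,987.7203      20,914.0420
  7    10,975.00     5,011.3255    35,079.2783     280,634.2264
  Σ                  9,037.0353    47,864.3940     345,497.1946
P = 9,037.0353; D_Mac = 5.29647 yrs; D_mod = 4.73533 yrs; C = 30.55952.
Duration effect: -4.73533 × (-0.0255) = +0.120751
Convexity effect: 0.5 × 30.55952 × (-0.0255)² = +0.0099357
ΔP/P ≈ +0.120751 + 0.0099357 = +0.130687 = +13.0687%.

+13.07%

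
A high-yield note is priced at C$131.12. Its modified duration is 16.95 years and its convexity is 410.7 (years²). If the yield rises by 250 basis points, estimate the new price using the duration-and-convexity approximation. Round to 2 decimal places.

Duration effect: -D_mod·Δy = -16.95 × (+0.025) = -0.423750
Convexity effect: ½·C·(Δy)² = 0.5 × 410.7 × (0.025)² = +0.12834375
ΔP/P ≈ -0.423750 + 0.12834375 = -0.29540625
New price ≈ 131.12 × (1 - 0.29540625) = 92.3863325.

C$92.39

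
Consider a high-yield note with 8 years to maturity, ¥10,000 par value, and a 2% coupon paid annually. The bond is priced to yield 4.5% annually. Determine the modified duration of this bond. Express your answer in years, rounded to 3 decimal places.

7.092 years

Periodic yield y = 0.045. First find Macaulay duration:
  t   CF        PV=CF/(1+0.045)^t    t·PV
  1       200.00       191.3876       191.3876
  2       200.00       183.1460       366.2920
  3       200.00       175.2593       525.7780
  4       200.00       167.7123       670.8491
  5       200.00       160.4902       802.4510
  6       200.00       153.5791       921.4749
  7       200.00       146.9657     1,028.7598
  8    10,200.00     7,172.4883    57,379.9064
  Σ                  8,351.0285    61,886.8987
P = 8,351.0285; Macaulay duration = 61,886.8987 / 8,351.0285 = 7.41069 years.
Modified duration = D_Mac / (1 + y) = 7.41069 / 1.045 = 7.09157 years.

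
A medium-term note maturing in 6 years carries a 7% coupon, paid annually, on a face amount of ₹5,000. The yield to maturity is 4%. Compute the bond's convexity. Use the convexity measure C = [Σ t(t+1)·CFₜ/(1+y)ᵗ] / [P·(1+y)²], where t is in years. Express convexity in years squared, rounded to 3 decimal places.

31.724

With y = 0.04:
  t   CF        PV=CF/(1+0.04)^t    t·PV        t(t+1)·PV
  1       350.00       336.5385       336.5385         673.0769
  2       350.00       323.5947       647.1893       1,941.5680
  3       350.00       311.1487       933.4462       3,733.7847
  4       350.00       299.1815     1,196.7259       5,983.6293
  5       350.00       287.6745     1,438.3724       8,630.2346
  6     5,350.00     4,228.1827    25,369.0963     177,583.6739
  Σ                  5,786.3205    29,921.3686     198,545.9676
P = 5,786.3205.
Convexity = Σ t(t+1)·PV / [P·(1+y)²] = 198,545.9676 / (5,786.3205 × 1.081600) = 31.72429.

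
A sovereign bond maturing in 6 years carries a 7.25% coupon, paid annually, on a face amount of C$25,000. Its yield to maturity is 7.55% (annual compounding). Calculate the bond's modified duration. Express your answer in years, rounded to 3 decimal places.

4.710 years

Periodic yield y = 0.0755. First find Macaulay duration:
  t   CF        PV=CF/(1+0.0755)^t    t·PV
  1     1,812.50     1,685.2627     1,685.2627
  2     1,812.50     1,566.9574     3,133.9148
  3     1,812.50     1,456.9571     4,370.8714
  4     1,812.50     1,354.6789     5,418.7155
  5     1,812.50     1,259.5805     6,297.9027
  6    26,812.50    17,325.0629   103,950.3777
  Σ                 24,648.4995   124,857.0447
P = 24,648.4995; Macaulay duration = 124,857.0447 / 24,648.4995 = 5.06550 years.
Modified duration = D_Mac / (1 + y) = 5.06550 / 1.0755 = 4.70991 years.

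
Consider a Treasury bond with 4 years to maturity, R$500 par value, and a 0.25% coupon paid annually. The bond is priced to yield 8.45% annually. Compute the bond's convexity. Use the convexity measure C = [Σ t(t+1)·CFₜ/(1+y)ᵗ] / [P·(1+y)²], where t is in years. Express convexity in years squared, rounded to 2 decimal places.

With y = 0.0845:
  t   CF        PV=CF/(1+0.0845)^t    t·PV        t(t+1)·PV
  1         1.25         1.1526         1.1526           2.3052
  2         1.25         1.0628         2.1256           6.3768
  3         1.25         0.9800         2.9400          11.7599
  4       501.25       362.3566     1,449.4263       7,247.1317
  Σ                    365.5520     1,455.6445       7,267.5736
P = 365.5520.
Convexity = Σ t(t+1)·PV / [P·(1+y)²] = 7,267.5736 / (365.5520 × 1.176140) = 16.90368.

16.90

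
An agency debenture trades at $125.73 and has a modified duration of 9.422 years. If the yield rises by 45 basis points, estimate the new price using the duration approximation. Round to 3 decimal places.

Duration approximation: ΔP/P ≈ -D_mod · Δy = -9.422 × (+0.0045) = -0.042399.
New price ≈ 125.73 × (1 - 0.042399) = 120.39917373.

$120.399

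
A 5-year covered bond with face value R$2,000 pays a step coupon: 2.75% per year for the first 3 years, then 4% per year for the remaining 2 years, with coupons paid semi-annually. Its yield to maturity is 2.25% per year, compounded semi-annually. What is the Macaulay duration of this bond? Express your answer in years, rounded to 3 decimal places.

4.700 years

Periodic yield y = 0.01125. Discount each cash flow and weight by its period:
  t   CF        PV=CF/(1+0.01125)^t    t·PV
  1        27.50        27.1941        27.1941
  2        27.50        26.8915        53.7831
  3        27.50        26.5924        79.7771
  4        27.50        26.2965       105.1861
  5        27.50        26.0040       130.0200
  6        27.50        25.7147       154.2882
  7        40.00        36.9871       258.9097
  8        40.00        36.5756       292.6050
  9        40.00        36.1687       325.5185
  10    2,040.00     1,824.0839    18,240.8395
  Σ                  2,092.5086    19,668.1212
Price P = Σ PV = 2,092.5086.
Macaulay duration = Σ(t·PV) / P = 19,668.1212 / 2,092.5086 = 9.39930 half-year periods.
In years: 9.39930 / 2 = 4.69965 years.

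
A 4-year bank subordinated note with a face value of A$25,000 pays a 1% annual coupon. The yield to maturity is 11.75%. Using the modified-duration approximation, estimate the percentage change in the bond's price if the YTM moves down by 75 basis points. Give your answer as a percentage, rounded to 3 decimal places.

+2.635%

Periodic yield y = 0.1175. Modified duration first:
  t   CF        PV=CF/(1+0.1175)^t    t·PV
  1       250.00       223.7136       223.7136
  2       250.00       200.1912       400.3824
  3       250.00       179.1420       537.4260
  4    25,250.00    16,190.9099    64,763.6395
  Σ                 16,793.9567    65,925.1615
P = 16,793.9567; D_Mac = 3.92553 yrs; D_mod = 3.92553/(1+0.1175) = 3.51278 yrs.
ΔP/P ≈ -D_mod · Δy = -3.51278 × (-0.0075) = +0.026346 = +2.6346%.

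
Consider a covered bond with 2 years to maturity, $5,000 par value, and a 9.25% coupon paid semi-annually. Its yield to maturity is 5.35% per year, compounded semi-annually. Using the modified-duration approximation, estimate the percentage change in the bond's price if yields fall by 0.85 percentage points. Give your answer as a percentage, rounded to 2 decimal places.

+1.55%

Periodic yield y = 0.02675. Modified duration first:
  t   CF        PV=CF/(1+0.02675)^t    t·PV
  1       231.25       225.2252       225.2252
  2       231.25       219.3574       438.7148
  3       231.25       213.6425       640.9274
  4     5,231.25     4,707.0263    18,828.1054
  Σ                  5,365.2515    20,132.9729
P = 5,365.2515; D_Mac = 3.75248 half-year periods = 1.87624 yrs; D_mod = 1.87624/(1+0.02675) = 1.82736 yrs.
ΔP/P ≈ -D_mod · Δy = -1.82736 × (-0.0085) = +0.015533 = +1.5533%.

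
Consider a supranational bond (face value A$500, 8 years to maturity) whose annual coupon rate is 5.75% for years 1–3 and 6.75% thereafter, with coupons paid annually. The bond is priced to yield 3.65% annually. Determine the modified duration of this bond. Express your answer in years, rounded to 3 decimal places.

Periodic yield y = 0.0365. First find Macaulay duration:
  t   CF        PV=CF/(1+0.0365)^t    t·PV
  1        28.75        27.7376        27.7376
  2        28.75        26.7608        53.5216
  3        28.75        25.8184        77.4553
  4        33.75        29.2413       116.9652
  5        33.75        28.2116       141.0578
  6        33.75        27.2181       163.3087
  7        33.75        26.2596       183.8174
  8       533.75       400.6669     3,205.3350
  Σ                    591.9143     3,969.1986
P = 591.9143; Macaulay duration = 3,969.1986 / 591.9143 = 6.70570 years.
Modified duration = D_Mac / (1 + y) = 6.70570 / 1.0365 = 6.46956 years.

6.470 years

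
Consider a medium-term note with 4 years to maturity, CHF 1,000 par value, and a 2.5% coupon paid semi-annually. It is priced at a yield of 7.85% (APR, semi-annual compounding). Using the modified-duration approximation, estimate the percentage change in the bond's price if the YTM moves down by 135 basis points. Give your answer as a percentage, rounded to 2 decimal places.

Periodic yield y = 0.03925. Modified duration first:
  t   CF        PV=CF/(1+0.03925)^t    t·PV
  1        12.50        12.0279        12.0279
  2        12.50        11.5736        23.1473
  3        12.50        11.1365        33.4096
  4        12.50        10.7159        42.8637
  5        12.50        10.3112        51.5561
  6        12.50         9.9218        59.5307
  7        12.50         9.5471        66.8294
  8     1,012.50       744.1059     5,952.8475
  Σ                    819.3400     6,242.2122
P = 819.3400; D_Mac = 7.61859 half-year periods = 3.80929 yrs; D_mod = 3.80929/(1+0.03925) = 3.66543 yrs.
ΔP/P ≈ -D_mod · Δy = -3.66543 × (-0.0135) = +0.049483 = +4.9483%.

+4.95%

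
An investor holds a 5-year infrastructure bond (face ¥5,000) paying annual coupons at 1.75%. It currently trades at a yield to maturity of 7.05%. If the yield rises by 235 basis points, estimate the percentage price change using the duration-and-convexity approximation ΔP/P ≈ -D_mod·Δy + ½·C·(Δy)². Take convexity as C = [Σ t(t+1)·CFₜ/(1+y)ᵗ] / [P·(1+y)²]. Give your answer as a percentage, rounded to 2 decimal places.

-9.86%

With y = 0.0705:
  t   CF        PV=CF/(1+0.0705)^t    t·PV        t(t+1)·PV
  1        87.50        81.7375        81.7375         163.4750
  2        87.50        76.3545       152.7090         458.1271
  3        87.50        71.3260       213.9781         855.9123
  4        87.50        66.6287       266.5148       1,332.5741
  5     5,087.50     3,618.8540    18,094.2701     108,565.6205
  Σ                  3,914.9008    18,809.2095     111,375.7090
P = 3,914.9008; D_Mac = 4.80452 yrs; D_mod = 4.48811 yrs; C = 24.82541.
Duration effect: -4.48811 × (+0.0235) = -0.105470
Convexity effect: 0.5 × 24.82541 × (0.0235)² = +0.0068549
ΔP/P ≈ -0.105470 + 0.0068549 = -0.098616 = -9.8616%.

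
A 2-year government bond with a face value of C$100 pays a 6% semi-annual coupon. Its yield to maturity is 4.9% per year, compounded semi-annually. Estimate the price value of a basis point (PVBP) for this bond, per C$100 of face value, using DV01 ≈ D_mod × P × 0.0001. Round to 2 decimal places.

C$0.02

Periodic yield y = 0.0245.
  t   CF        PV=CF/(1+0.0245)^t    t·PV
  1         3.00         2.9283         2.9283
  2         3.00         2.8582         5.7165
  3         3.00         2.7899         8.3696
  4       103.00        93.4952       373.9809
  Σ                    102.0716       390.9952
P = 102.0716; D_Mac = 3.83060 half-year periods = 1.91530 yrs; D_mod = 1.86950 yrs.
DV01 ≈ 1.86950 × 102.0716 × 0.0001 = 0.019082.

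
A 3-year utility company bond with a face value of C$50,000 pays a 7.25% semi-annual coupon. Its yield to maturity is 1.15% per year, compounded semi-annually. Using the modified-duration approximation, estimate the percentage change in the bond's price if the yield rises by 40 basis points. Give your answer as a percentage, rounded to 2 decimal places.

-1.10%

Periodic yield y = 0.00575. Modified duration first:
  t   CF        PV=CF/(1+0.00575)^t    t·PV
  1     1,812.50     1,802.1377     1,802.1377
  2     1,812.50     1,791.8347     3,583.6693
  3     1,812.50     1,781.5905     5,344.7715
  4     1,812.50     1,771.4049     7,085.6197
  5     1,812.50     1,761.2776     8,806.3879
  6    51,812.50    50,060.3983   300,362.3896
  Σ                 58,968.6437   326,984.9759
P = 58,968.6437; D_Mac = 5.54507 half-year periods = 2.77253 yrs; D_mod = 2.77253/(1+0.00575) = 2.75668 yrs.
ΔP/P ≈ -D_mod · Δy = -2.75668 × (+0.004) = -0.011027 = -1.1027%.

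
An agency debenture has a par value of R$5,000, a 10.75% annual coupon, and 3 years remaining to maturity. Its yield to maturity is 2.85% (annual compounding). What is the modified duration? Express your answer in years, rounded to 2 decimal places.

2.67 years

Periodic yield y = 0.0285. First find Macaulay duration:
  t   CF        PV=CF/(1+0.0285)^t    t·PV
  1       537.50       522.6057       522.6057
  2       537.50       508.1242     1,016.2484
  3     5,537.50     5,089.8016    15,269.4047
  Σ                  6,120.5315    16,808.2588
P = 6,120.5315; Macaulay duration = 16,808.2588 / 6,120.5315 = 2.74621 years.
Modified duration = D_Mac / (1 + y) = 2.74621 / 1.0285 = 2.67011 years.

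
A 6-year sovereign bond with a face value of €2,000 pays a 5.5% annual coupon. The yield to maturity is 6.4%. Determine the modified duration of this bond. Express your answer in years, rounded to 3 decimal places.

4.935 years

Periodic yield y = 0.064. First find Macaulay duration:
  t   CF        PV=CF/(1+0.064)^t    t·PV
  1       110.00       103.3835       103.3835
  2       110.00        97.1649       194.3298
  3       110.00        91.3204       273.9612
  4       110.00        85.8274       343.3098
  5       110.00        80.6649       403.3244
  6     2,110.00     1,454.2286     8,725.3717
  Σ                  1,912.5897    10,043.6804
P = 1,912.5897; Macaulay duration = 10,043.6804 / 1,912.5897 = 5.25135 years.
Modified duration = D_Mac / (1 + y) = 5.25135 / 1.064 = 4.93548 years.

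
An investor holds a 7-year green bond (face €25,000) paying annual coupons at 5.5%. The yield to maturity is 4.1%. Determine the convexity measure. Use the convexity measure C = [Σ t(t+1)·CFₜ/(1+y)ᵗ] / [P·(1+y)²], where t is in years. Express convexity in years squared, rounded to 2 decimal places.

42.31

With y = 0.041:
  t   CF        PV=CF/(1+0.041)^t    t·PV        t(t+1)·PV
  1     1,375.00     1,320.8453     1,320.8453       2,641.6907
  2     1,375.00     1,268.8236     2,537.6471       7,612.9414
  3     1,375.00     1,218.8507     3,656.5521      14,626.2084
  4     1,375.00     1,170.8460     4,683.3840      23,416.9202
  5     1,375.00     1,124.7320     5,623.6600      33,741.9599
  6     1,375.00     1,080.4342     6,482.6052      45,378.2362
  7    26,375.00    19,908.4460   139,359.1221   1,114,872.9766
  Σ                 27,092.9778   163,663.8159   1,242,290.9334
P = 27,092.9778.
Convexity = Σ t(t+1)·PV / [P·(1+y)²] = 1,242,290.9334 / (27,092.9778 × 1.083681) = 42.31215.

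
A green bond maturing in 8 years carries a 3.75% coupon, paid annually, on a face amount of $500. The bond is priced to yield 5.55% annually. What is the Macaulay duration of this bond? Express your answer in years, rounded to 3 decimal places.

Periodic yield y = 0.0555. Discount each cash flow and weight by its year:
  t   CF        PV=CF/(1+0.0555)^t    t·PV
  1        18.75        17.7641        17.7641
  2        18.75        16.8300        33.6601
  3        18.75        15.9451        47.8352
  4        18.75        15.1067        60.4266
  5        18.75        14.3123        71.5616
  6        18.75        13.5598        81.3585
  7        18.75        12.8468        89.9273
  8       518.75       336.7381     2,693.9045
  Σ                    443.1027     3,096.4379
Price P = Σ PV = 443.1027.
Macaulay duration = Σ(t·PV) / P = 3,096.4379 / 443.1027 = 6.98808 years.

6.988 years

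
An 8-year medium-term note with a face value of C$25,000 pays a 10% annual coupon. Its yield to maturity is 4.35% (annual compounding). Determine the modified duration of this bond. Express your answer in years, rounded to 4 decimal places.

Periodic yield y = 0.0435. First find Macaulay duration:
  t   CF        PV=CF/(1+0.0435)^t    t·PV
  1     2,500.00     2,395.7834     2,395.7834
  2     2,500.00     2,295.9113     4,591.8226
  3     2,500.00     2,200.2025     6,600.6074
  4     2,500.00     2,108.4834     8,433.9338
  5     2,500.00     2,020.5879    10,102.9394
  6     2,500.00     1,936.3564    11,618.1382
  7     2,500.00     1,855.6362    12,989.4534
  8    27,500.00    19,561.0907   156,488.7255
  Σ                 34,374.0517   213,221.4036
P = 34,374.0517; Macaulay duration = 213,221.4036 / 34,374.0517 = 6.20298 years.
Modified duration = D_Mac / (1 + y) = 6.20298 / 1.0435 = 5.94439 years.

5.9444 years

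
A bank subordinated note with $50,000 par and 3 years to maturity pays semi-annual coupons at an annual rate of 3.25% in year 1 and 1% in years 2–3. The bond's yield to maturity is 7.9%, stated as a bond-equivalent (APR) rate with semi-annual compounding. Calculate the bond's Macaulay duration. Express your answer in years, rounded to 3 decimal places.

Periodic yield y = 0.0395. Discount each cash flow and weight by its period:
  t   CF        PV=CF/(1+0.0395)^t    t·PV
  1       812.50       781.6258       781.6258
  2       812.50       751.9248     1,503.8495
  3       250.00       222.5699       667.7098
  4       250.00       214.1125       856.4500
  5       250.00       205.9764     1,029.8822
  6    50,250.00    39,828.0555   238,968.3332
  Σ                 42,004.2650   243,807.8506
Price P = Σ PV = 42,004.2650.
Macaulay duration = Σ(t·PV) / P = 243,807.8506 / 42,004.2650 = 5.80436 half-year periods.
In years: 5.80436 / 2 = 2.90218 years.

2.902 years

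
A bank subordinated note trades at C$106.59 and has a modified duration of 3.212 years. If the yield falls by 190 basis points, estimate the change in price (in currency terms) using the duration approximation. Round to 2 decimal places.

+C$6.50

Duration approximation: ΔP/P ≈ -D_mod · Δy = -3.212 × (-0.019) = +0.061028.
ΔP ≈ 106.59 × (+0.061028) = +6.50497452.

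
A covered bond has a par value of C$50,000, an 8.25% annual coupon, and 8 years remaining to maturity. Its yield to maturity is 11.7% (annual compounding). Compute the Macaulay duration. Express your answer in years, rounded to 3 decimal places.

Periodic yield y = 0.117. Discount each cash flow and weight by its year:
  t   CF        PV=CF/(1+0.117)^t    t·PV
  1     4,125.00     3,692.9275     3,692.9275
  2     4,125.00     3,306.1123     6,612.2247
  3     4,125.00     2,959.8141     8,879.4423
  4     4,125.00     2,649.7888    10,599.1552
  5     4,125.00     2,372.2371    11,861.1853
  6     4,125.00     2,123.7574    12,742.5447
  7     4,125.00     1,901.3048    13,309.1335
  8    54,125.00    22,334.3092   178,674.4737
  Σ                 41,340.2512   246,371.0868
Price P = Σ PV = 41,340.2512.
Macaulay duration = Σ(t·PV) / P = 246,371.0868 / 41,340.2512 = 5.95959 years.

5.960 years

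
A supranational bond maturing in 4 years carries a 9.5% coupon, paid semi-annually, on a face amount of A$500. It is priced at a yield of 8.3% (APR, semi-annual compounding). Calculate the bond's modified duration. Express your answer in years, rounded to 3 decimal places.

Periodic yield y = 0.0415. First find Macaulay duration:
  t   CF        PV=CF/(1+0.0415)^t    t·PV
  1        23.75        22.8036        22.8036
  2        23.75        21.8950        43.7900
  3        23.75        21.0226        63.0677
  4        23.75        20.1849        80.7396
  5        23.75        19.3806        96.9030
  6        23.75        18.6084       111.6501
  7        23.75        17.8669       125.0682
  8       523.75       378.3118     3,026.4941
  Σ                    520.0737     3,570.5163
P = 520.0737; Macaulay duration = 3,570.5163 / 520.0737 = 6.86540 half-year periods = 3.43270 years.
Modified duration = D_Mac / (1 + y) = 3.43270 / 1.0415 = 3.29592 years.

3.296 years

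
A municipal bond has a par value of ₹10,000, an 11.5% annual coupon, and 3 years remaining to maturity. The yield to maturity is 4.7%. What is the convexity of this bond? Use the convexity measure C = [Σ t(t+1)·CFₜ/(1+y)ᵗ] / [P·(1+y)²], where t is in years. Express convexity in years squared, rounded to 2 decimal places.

9.62

With y = 0.047:
  t   CF        PV=CF/(1+0.047)^t    t·PV        t(t+1)·PV
  1     1,150.00     1,098.3763     1,098.3763       2,196.7526
  2     1,150.00     1,049.0700     2,098.1400       6,294.4201
  3    11,150.00     9,714.8214    29,144.4643     116,577.8572
  Σ                 11,862.2678    32,340.9807     125,069.0300
P = 11,862.2678.
Convexity = Σ t(t+1)·PV / [P·(1+y)²] = 125,069.0300 / (11,862.2678 × 1.096209) = 9.61809.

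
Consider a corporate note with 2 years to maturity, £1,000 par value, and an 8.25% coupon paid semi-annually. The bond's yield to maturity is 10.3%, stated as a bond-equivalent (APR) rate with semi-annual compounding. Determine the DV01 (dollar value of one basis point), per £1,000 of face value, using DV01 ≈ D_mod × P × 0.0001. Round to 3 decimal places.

£0.172

Periodic yield y = 0.0515.
  t   CF        PV=CF/(1+0.0515)^t    t·PV
  1        41.25        39.2297        39.2297
  2        41.25        37.3083        74.6166
  3        41.25        35.4810       106.4431
  4     1,041.25       851.7613     3,407.0452
  Σ                    963.7803     3,627.3345
P = 963.7803; D_Mac = 3.76365 half-year periods = 1.88183 yrs; D_mod = 1.78966 yrs.
DV01 ≈ 1.78966 × 963.7803 × 0.0001 = 0.172484.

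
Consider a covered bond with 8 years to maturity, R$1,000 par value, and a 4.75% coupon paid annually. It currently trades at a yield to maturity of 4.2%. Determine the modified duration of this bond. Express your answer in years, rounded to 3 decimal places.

6.587 years

Periodic yield y = 0.042. First find Macaulay duration:
  t   CF        PV=CF/(1+0.042)^t    t·PV
  1        47.50        45.5854        45.5854
  2        47.50        43.7480        87.4960
  3        47.50        41.9846       125.9539
  4        47.50        40.2924       161.1695
  5        47.50        38.6683       193.3415
  6        47.50        37.1097       222.6581
  7        47.50        35.6139       249.2973
  8     1,047.50       753.7239     6,029.7911
  Σ                  1,036.7262     7,115.2928
P = 1,036.7262; Macaulay duration = 7,115.2928 / 1,036.7262 = 6.86323 years.
Modified duration = D_Mac / (1 + y) = 6.86323 / 1.042 = 6.58660 years.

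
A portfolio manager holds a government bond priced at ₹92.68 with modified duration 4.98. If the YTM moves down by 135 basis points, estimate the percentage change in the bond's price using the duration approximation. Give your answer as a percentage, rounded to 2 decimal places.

Duration approximation: ΔP/P ≈ -D_mod · Δy = -4.98 × (-0.0135) = +0.067230.
As a percentage: +6.7230%.

+6.72%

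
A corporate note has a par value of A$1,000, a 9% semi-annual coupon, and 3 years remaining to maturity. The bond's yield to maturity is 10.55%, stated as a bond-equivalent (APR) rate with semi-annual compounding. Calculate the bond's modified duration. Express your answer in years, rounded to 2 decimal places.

Periodic yield y = 0.05275. First find Macaulay duration:
  t   CF        PV=CF/(1+0.05275)^t    t·PV
  1        45.00        42.7452        42.7452
  2        45.00        40.6034        81.2067
  3        45.00        38.5689       115.7066
  4        45.00        36.6363       146.5452
  5        45.00        34.8006       174.0028
  6     1,045.00       767.6527     4,605.9163
  Σ                    961.0070     5,166.1228
P = 961.0070; Macaulay duration = 5,166.1228 / 961.0070 = 5.37574 half-year periods = 2.68787 years.
Modified duration = D_Mac / (1 + y) = 2.68787 / 1.05275 = 2.55319 years.

2.55 years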